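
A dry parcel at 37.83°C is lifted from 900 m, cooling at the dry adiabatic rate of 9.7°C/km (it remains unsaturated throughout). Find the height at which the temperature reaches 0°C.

Height above start = (37.83 − 0) / 9.7 = 3.9 km
Altitude = 900 m + 3900 m = 4800 m

4800 m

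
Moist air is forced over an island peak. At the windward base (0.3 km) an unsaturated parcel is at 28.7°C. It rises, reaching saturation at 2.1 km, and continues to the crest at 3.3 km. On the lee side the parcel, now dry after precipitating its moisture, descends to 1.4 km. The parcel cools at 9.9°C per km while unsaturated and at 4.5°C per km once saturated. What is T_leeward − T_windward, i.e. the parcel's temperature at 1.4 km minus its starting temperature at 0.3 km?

300–2100 m, dry: Δz = 1.8 km ⇒ ΔT = -17.82°C; T = 10.88°C
2100–3300 m, saturated: Δz = 1.2 km ⇒ ΔT = -5.4°C; T = 5.48°C
3300–1400 m, dry descent: Δz = 1.9 km ⇒ ΔT = +18.81°C; T = 24.29°C
Net change vs windward start: 24.29 − 28.7 = -4.41°C

-4.41°C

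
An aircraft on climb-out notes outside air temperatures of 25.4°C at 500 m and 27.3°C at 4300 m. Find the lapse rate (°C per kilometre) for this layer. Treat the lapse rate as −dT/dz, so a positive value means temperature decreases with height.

-0.5°C/km

Γ = −ΔT/Δz = (25.4 − 27.3) / (4300 − 500) m
  = -1.9°C / 3.8 km = -0.5°C/km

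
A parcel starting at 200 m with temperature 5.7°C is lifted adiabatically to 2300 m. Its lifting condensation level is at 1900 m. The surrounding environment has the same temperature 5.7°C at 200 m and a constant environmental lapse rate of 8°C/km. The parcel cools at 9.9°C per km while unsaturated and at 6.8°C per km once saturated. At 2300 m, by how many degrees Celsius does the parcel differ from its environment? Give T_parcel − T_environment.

Parcel:
  From 200 m to 1900 m (dry): cools by 9.9 × 1.7 = 16.83°C, giving -11.13°C.
  From 1900 m to 2300 m (saturated): cools by 6.8 × 0.4 = 2.72°C, giving -13.85°C.
Environment:
  From 200 m to 2300 m (environment): cools by 8 × 2.1 = 16.8°C, giving -11.1°C.
T_parcel − T_env = -13.85 − (-11.1) = -2.75°C

-2.75°C (parcel cooler than environment)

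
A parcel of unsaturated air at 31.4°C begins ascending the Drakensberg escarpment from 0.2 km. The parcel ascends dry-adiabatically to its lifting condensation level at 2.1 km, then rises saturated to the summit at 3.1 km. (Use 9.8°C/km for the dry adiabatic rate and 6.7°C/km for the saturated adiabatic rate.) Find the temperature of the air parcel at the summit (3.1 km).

6.08°C

200–2100 m, dry: Δz = 1.9 km ⇒ ΔT = -18.62°C; T = 12.78°C
2100–3100 m, saturated: Δz = 1 km ⇒ ΔT = -6.7°C; T = 6.08°C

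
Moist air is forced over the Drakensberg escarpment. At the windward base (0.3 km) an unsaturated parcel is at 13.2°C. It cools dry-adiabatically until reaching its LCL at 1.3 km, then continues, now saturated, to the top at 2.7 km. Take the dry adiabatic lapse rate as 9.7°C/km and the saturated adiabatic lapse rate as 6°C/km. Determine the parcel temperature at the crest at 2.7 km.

Dry to 1300 m: -9.7 × 1 km = -9.7°C, so T = 3.5°C.
Saturated to 2700 m: -6 × 1.4 km = -8.4°C, so T = -4.9°C.

-4.9°C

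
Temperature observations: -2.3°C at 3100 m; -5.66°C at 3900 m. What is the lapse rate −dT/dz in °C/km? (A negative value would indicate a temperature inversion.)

4.2°C/km

Γ = −ΔT/Δz = (-2.3 − (-5.66)) / (3900 − 3100) m
  = 3.36°C / 0.8 km = 4.2°C/km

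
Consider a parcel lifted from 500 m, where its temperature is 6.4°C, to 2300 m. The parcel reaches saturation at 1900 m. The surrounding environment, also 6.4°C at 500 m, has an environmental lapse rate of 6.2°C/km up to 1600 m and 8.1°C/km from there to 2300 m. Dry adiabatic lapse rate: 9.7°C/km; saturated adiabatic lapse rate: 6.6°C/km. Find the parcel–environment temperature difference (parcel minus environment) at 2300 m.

Parcel:
  500–1900 m, dry: Δz = 1.4 km ⇒ ΔT = -13.58°C; T = -7.18°C
  1900–2300 m, saturated: Δz = 0.4 km ⇒ ΔT = -2.64°C; T = -9.82°C
Environment:
  500–1600 m, environment, lower layer: Δz = 1.1 km ⇒ ΔT = -6.82°C; T = -0.42°C
  1600–2300 m, environment, upper layer: Δz = 0.7 km ⇒ ΔT = -5.67°C; T = -6.09°C
T_parcel − T_env = -9.82 − (-6.09) = -3.73°C

-3.73°C (parcel cooler than environment)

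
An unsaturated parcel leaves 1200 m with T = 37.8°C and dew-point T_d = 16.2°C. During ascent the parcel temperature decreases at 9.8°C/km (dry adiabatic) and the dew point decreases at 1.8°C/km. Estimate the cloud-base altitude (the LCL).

3900 m

T and T_d converge at 9.8 − 1.8 = 8°C per km
Height above start = (37.8 − 16.2) / 8 = 2.7 km
LCL altitude = 1200 m + 2700 m = 3900 m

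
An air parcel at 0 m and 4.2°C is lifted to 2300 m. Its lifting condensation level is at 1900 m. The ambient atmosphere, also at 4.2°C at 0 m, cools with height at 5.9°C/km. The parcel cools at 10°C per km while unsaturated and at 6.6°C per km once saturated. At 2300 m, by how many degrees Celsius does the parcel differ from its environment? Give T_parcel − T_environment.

Parcel:
  From 0 m to 1900 m (dry): cools by 10 × 1.9 = 19°C, giving -14.8°C.
  From 1900 m to 2300 m (saturated): cools by 6.6 × 0.4 = 2.64°C, giving -17.44°C.
Environment:
  From 0 m to 2300 m (environment): cools by 5.9 × 2.3 = 13.57°C, giving -9.37°C.
T_parcel − T_env = -17.44 − (-9.37) = -8.07°C

-8.07°C (parcel cooler than environment)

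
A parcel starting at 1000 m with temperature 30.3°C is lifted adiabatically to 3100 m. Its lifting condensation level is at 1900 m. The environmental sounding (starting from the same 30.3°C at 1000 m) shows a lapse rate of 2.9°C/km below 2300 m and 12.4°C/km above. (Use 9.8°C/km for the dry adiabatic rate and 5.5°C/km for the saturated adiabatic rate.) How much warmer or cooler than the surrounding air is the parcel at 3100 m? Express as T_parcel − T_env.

Parcel:
  From 1000 m to 1900 m (dry): cools by 9.8 × 0.9 = 8.82°C, giving 21.48°C.
  From 1900 m to 3100 m (saturated): cools by 5.5 × 1.2 = 6.6°C, giving 14.88°C.
Environment:
  From 1000 m to 2300 m (environment, lower layer): cools by 2.9 × 1.3 = 3.77°C, giving 26.53°C.
  From 2300 m to 3100 m (environment, upper layer): cools by 12.4 × 0.8 = 9.92°C, giving 16.61°C.
T_parcel − T_env = 14.88 − 16.61 = -1.73°C

-1.73°C (parcel cooler than environment)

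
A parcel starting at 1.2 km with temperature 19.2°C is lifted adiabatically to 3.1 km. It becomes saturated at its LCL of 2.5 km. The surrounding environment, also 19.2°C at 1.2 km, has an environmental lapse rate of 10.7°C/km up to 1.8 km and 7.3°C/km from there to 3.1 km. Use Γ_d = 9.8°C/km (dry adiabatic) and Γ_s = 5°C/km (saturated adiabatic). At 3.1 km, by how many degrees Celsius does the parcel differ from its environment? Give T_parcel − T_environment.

Parcel:
  1200–2500 m, dry: Δz = 1.3 km ⇒ ΔT = -12.74°C; T = 6.46°C
  2500–3100 m, saturated: Δz = 0.6 km ⇒ ΔT = -3°C; T = 3.46°C
Environment:
  1200–1800 m, environment, lower layer: Δz = 0.6 km ⇒ ΔT = -6.42°C; T = 12.78°C
  1800–3100 m, environment, upper layer: Δz = 1.3 km ⇒ ΔT = -9.49°C; T = 3.29°C
T_parcel − T_env = 3.46 − 3.29 = +0.17°C

+0.17°C (parcel warmer than environment)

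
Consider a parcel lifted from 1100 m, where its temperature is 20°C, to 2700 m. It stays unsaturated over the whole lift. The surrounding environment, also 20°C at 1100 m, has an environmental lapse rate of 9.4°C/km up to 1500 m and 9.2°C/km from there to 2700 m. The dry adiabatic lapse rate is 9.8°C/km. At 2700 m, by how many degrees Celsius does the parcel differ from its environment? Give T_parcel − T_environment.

Parcel:
  1100 → 2700 m (dry, 9.8°C/km): ΔT = -9.8 × 1.6 = -15.68°C → T = 4.32°C
Environment:
  1100 → 1500 m (environment, lower layer, 9.4°C/km): ΔT = -9.4 × 0.4 = -3.76°C → T = 16.24°C
  1500 → 2700 m (environment, upper layer, 9.2°C/km): ΔT = -9.2 × 1.2 = -11.04°C → T = 5.2°C
T_parcel − T_env = 4.32 − 5.2 = -0.88°C

-0.88°C (parcel cooler than environment)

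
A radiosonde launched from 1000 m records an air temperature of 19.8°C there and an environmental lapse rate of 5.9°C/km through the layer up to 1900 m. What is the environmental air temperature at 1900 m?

14.49°C

From 1000 m to 1900 m (environmental): cools by 5.9 × 0.9 = 5.31°C, giving 14.49°C.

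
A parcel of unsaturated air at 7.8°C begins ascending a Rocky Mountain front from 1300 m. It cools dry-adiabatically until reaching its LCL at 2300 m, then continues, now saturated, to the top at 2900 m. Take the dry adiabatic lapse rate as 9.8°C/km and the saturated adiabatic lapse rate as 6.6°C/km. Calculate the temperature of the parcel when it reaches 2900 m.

-5.96°C

1300 → 2300 m (dry, 9.8°C/km): ΔT = -9.8 × 1 = -9.8°C → T = -2°C
2300 → 2900 m (saturated, 6.6°C/km): ΔT = -6.6 × 0.6 = -3.96°C → T = -5.96°C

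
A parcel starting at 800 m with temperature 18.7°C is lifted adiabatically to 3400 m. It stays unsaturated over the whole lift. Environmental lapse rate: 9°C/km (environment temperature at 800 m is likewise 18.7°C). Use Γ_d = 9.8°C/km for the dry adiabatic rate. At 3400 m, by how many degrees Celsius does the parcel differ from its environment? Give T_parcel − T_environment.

-2.08°C (parcel cooler than environment)

Parcel:
  800–3400 m, dry: Δz = 2.6 km ⇒ ΔT = -25.48°C; T = -6.78°C
Environment:
  800–3400 m, environment: Δz = 2.6 km ⇒ ΔT = -23.4°C; T = -4.7°C
T_parcel − T_env = -6.78 − (-4.7) = -2.08°C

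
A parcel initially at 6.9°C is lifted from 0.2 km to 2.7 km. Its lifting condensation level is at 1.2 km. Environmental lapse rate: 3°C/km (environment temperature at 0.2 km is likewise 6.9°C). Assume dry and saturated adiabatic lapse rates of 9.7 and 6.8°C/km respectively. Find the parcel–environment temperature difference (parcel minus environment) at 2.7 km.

-12.4°C (parcel cooler than environment)

Parcel:
  200–1200 m, dry: Δz = 1 km ⇒ ΔT = -9.7°C; T = -2.8°C
  1200–2700 m, saturated: Δz = 1.5 km ⇒ ΔT = -10.2°C; T = -13°C
Environment:
  200–2700 m, environment: Δz = 2.5 km ⇒ ΔT = -7.5°C; T = -0.6°C
T_parcel − T_env = -13 − (-0.6) = -12.4°C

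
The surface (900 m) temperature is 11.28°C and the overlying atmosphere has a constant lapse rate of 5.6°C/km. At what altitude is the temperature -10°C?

4700 m

Height above start = (11.28 − (-10)) / 5.6 = 3.8 km
Altitude = 900 m + 3800 m = 4700 m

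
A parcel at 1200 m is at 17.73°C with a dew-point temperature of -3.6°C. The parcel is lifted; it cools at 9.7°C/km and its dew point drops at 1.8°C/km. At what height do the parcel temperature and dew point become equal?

3900 m

T and T_d converge at 9.7 − 1.8 = 7.9°C per km
Height above start = (17.73 − (-3.6)) / 7.9 = 2.7 km
LCL altitude = 1200 m + 2700 m = 3900 m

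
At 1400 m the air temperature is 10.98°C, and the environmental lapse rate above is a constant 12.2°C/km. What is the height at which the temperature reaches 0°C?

2300 m

Height above start = (10.98 − 0) / 12.2 = 0.9 km
Altitude = 1400 m + 900 m = 2300 m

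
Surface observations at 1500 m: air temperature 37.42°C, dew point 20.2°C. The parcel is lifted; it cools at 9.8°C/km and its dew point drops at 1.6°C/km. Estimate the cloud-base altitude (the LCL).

T and T_d converge at 9.8 − 1.6 = 8.2°C per km
Height above start = (37.42 − 20.2) / 8.2 = 2.1 km
LCL altitude = 1500 m + 2100 m = 3600 m

3600 m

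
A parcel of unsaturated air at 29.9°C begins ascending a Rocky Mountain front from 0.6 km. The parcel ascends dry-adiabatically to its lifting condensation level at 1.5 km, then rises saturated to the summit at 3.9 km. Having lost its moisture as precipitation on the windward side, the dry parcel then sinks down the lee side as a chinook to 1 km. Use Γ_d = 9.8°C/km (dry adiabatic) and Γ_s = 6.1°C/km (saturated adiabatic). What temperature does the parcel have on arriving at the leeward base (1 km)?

34.86°C

600–1500 m, dry: Δz = 0.9 km ⇒ ΔT = -8.82°C; T = 21.08°C
1500–3900 m, saturated: Δz = 2.4 km ⇒ ΔT = -14.64°C; T = 6.44°C
3900–1000 m, dry descent: Δz = 2.9 km ⇒ ΔT = +28.42°C; T = 34.86°C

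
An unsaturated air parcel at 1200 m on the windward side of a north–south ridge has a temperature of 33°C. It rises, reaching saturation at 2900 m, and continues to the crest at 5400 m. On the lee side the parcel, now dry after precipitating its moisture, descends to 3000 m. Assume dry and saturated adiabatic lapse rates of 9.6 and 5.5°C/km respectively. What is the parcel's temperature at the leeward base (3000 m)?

25.97°C

From 1200 m to 2900 m (dry): cools by 9.6 × 1.7 = 16.32°C, giving 16.68°C.
From 2900 m to 5400 m (saturated): cools by 5.5 × 2.5 = 13.75°C, giving 2.93°C.
From 5400 m to 3000 m (dry descent): warms by 9.6 × 2.4 = 23.04°C, giving 25.97°C.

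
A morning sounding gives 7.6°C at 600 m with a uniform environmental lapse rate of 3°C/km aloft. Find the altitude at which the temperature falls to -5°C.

Height above start = (7.6 − (-5)) / 3 = 4.2 km
Altitude = 600 m + 4200 m = 4800 m

4800 m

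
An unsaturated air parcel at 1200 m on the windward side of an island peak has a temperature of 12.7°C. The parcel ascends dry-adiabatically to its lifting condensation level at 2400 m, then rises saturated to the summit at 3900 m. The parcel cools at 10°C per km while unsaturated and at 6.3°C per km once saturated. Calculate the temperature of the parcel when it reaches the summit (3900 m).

1200 → 2400 m (dry, 10°C/km): ΔT = -10 × 1.2 = -12°C → T = 0.7°C
2400 → 3900 m (saturated, 6.3°C/km): ΔT = -6.3 × 1.5 = -9.45°C → T = -8.75°C

-8.75°C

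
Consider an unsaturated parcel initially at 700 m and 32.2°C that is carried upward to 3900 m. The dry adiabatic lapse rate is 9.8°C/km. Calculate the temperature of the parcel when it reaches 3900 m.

0.84°C

700–3900 m, dry adiabatic: Δz = 3.2 km ⇒ ΔT = -31.36°C; T = 0.84°C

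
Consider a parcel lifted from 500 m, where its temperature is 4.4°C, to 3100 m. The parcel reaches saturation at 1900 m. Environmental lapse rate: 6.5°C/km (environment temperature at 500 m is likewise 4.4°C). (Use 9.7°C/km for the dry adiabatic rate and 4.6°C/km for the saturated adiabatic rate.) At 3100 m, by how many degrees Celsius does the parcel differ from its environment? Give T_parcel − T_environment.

-2.2°C (parcel cooler than environment)

Parcel:
  500 → 1900 m (dry, 9.7°C/km): ΔT = -9.7 × 1.4 = -13.58°C → T = -9.18°C
  1900 → 3100 m (saturated, 4.6°C/km): ΔT = -4.6 × 1.2 = -5.52°C → T = -14.7°C
Environment:
  500 → 3100 m (environment, 6.5°C/km): ΔT = -6.5 × 2.6 = -16.9°C → T = -12.5°C
T_parcel − T_env = -14.7 − (-12.5) = -2.2°C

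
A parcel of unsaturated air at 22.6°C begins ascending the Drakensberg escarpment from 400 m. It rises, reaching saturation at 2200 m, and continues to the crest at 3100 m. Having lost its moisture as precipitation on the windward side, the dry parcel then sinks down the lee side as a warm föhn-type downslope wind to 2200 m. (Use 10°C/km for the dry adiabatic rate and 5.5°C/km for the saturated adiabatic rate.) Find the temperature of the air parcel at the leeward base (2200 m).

8.65°C

From 400 m to 2200 m (dry): cools by 10 × 1.8 = 18°C, giving 4.6°C.
From 2200 m to 3100 m (saturated): cools by 5.5 × 0.9 = 4.95°C, giving -0.35°C.
From 3100 m to 2200 m (dry descent): warms by 10 × 0.9 = 9°C, giving 8.65°C.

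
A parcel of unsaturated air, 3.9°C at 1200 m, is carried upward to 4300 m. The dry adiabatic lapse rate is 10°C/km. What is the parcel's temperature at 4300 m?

-27.1°C

From 1200 m to 4300 m (dry adiabatic): cools by 10 × 3.1 = 31°C, giving -27.1°C.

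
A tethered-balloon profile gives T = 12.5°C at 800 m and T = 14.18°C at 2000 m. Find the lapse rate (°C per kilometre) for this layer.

-1.4°C/km

Γ = −ΔT/Δz = (12.5 − 14.18) / (2000 − 800) m
  = -1.68°C / 1.2 km = -1.4°C/km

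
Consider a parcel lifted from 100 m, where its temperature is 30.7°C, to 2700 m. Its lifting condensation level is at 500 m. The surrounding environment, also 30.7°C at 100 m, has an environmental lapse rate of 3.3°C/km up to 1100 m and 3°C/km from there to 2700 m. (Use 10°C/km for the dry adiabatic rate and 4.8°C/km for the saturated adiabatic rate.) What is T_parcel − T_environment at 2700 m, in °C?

-6.46°C (parcel cooler than environment)

Parcel:
  From 100 m to 500 m (dry): cools by 10 × 0.4 = 4°C, giving 26.7°C.
  From 500 m to 2700 m (saturated): cools by 4.8 × 2.2 = 10.56°C, giving 16.14°C.
Environment:
  From 100 m to 1100 m (environment, lower layer): cools by 3.3 × 1 = 3.3°C, giving 27.4°C.
  From 1100 m to 2700 m (environment, upper layer): cools by 3 × 1.6 = 4.8°C, giving 22.6°C.
T_parcel − T_env = 16.14 − 22.6 = -6.46°C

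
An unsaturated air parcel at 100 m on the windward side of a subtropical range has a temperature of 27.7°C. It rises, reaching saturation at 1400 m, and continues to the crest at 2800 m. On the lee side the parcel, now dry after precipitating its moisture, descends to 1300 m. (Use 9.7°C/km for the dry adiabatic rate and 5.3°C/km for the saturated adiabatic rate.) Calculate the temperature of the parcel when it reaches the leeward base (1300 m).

Dry to 1400 m: -9.7 × 1.3 km = -12.61°C, so T = 15.09°C.
Saturated to 2800 m: -5.3 × 1.4 km = -7.42°C, so T = 7.67°C.
Dry descent to 1300 m: +9.7 × 1.5 km = +14.55°C, so T = 22.22°C.

22.22°C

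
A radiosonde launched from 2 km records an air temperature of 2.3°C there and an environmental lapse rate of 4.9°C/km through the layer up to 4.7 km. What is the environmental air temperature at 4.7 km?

-10.93°C

Environmental to 4700 m: -4.9 × 2.7 km = -13.23°C, so T = -10.93°C.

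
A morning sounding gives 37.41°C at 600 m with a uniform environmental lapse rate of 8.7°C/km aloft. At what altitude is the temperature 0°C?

Height above start = (37.41 − 0) / 8.7 = 4.3 km
Altitude = 600 m + 4300 m = 4900 m

4900 m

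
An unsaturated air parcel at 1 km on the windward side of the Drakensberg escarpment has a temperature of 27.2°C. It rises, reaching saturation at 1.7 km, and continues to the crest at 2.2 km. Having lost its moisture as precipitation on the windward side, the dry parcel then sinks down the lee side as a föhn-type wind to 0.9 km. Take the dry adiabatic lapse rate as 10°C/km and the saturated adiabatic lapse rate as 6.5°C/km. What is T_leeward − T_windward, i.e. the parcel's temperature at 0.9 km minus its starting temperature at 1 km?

Dry to 1700 m: -10 × 0.7 km = -7°C, so T = 20.2°C.
Saturated to 2200 m: -6.5 × 0.5 km = -3.25°C, so T = 16.95°C.
Dry descent to 900 m: +10 × 1.3 km = +13°C, so T = 29.95°C.
Net change vs windward start: 29.95 − 27.2 = +2.75°C

+2.75°C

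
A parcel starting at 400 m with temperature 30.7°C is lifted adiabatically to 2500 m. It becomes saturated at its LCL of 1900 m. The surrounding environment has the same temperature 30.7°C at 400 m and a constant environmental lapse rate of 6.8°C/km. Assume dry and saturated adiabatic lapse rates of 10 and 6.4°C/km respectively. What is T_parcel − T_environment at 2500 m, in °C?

Parcel:
  400 → 1900 m (dry, 10°C/km): ΔT = -10 × 1.5 = -15°C → T = 15.7°C
  1900 → 2500 m (saturated, 6.4°C/km): ΔT = -6.4 × 0.6 = -3.84°C → T = 11.86°C
Environment:
  400 → 2500 m (environment, 6.8°C/km): ΔT = -6.8 × 2.1 = -14.28°C → T = 16.42°C
T_parcel − T_env = 11.86 − 16.42 = -4.56°C

-4.56°C (parcel cooler than environment)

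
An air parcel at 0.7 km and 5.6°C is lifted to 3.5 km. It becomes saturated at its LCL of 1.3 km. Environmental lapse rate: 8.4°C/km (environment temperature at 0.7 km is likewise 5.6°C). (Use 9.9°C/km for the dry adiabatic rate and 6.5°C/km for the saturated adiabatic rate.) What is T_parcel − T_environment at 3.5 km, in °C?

Parcel:
  700–1300 m, dry: Δz = 0.6 km ⇒ ΔT = -5.94°C; T = -0.34°C
  1300–3500 m, saturated: Δz = 2.2 km ⇒ ΔT = -14.3°C; T = -14.64°C
Environment:
  700–3500 m, environment: Δz = 2.8 km ⇒ ΔT = -23.52°C; T = -17.92°C
T_parcel − T_env = -14.64 − (-17.92) = +3.28°C

+3.28°C (parcel warmer than environment)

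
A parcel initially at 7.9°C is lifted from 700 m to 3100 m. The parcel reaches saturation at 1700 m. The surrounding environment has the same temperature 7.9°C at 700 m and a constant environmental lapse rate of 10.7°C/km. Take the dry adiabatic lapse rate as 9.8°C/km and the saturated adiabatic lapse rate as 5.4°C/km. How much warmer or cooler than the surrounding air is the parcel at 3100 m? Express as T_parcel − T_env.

+8.32°C (parcel warmer than environment)

Parcel:
  700–1700 m, dry: Δz = 1 km ⇒ ΔT = -9.8°C; T = -1.9°C
  1700–3100 m, saturated: Δz = 1.4 km ⇒ ΔT = -7.56°C; T = -9.46°C
Environment:
  700–3100 m, environment: Δz = 2.4 km ⇒ ΔT = -25.68°C; T = -17.78°C
T_parcel − T_env = -9.46 − (-17.78) = +8.32°C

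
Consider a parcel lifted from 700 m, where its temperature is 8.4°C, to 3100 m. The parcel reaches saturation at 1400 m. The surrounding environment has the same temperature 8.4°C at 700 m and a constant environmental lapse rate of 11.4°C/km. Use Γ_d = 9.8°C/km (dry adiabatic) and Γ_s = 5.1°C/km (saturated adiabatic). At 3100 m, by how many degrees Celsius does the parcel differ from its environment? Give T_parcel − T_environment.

Parcel:
  From 700 m to 1400 m (dry): cools by 9.8 × 0.7 = 6.86°C, giving 1.54°C.
  From 1400 m to 3100 m (saturated): cools by 5.1 × 1.7 = 8.67°C, giving -7.13°C.
Environment:
  From 700 m to 3100 m (environment): cools by 11.4 × 2.4 = 27.36°C, giving -18.96°C.
T_parcel − T_env = -7.13 − (-18.96) = +11.83°C

+11.83°C (parcel warmer than environment)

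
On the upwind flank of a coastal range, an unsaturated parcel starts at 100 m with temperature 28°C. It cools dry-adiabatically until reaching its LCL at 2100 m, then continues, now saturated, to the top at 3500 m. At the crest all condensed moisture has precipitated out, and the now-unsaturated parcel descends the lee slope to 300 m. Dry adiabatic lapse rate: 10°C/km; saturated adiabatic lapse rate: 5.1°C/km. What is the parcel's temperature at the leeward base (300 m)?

32.86°C

From 100 m to 2100 m (dry): cools by 10 × 2 = 20°C, giving 8°C.
From 2100 m to 3500 m (saturated): cools by 5.1 × 1.4 = 7.14°C, giving 0.86°C.
From 3500 m to 300 m (dry descent): warms by 10 × 3.2 = 32°C, giving 32.86°C.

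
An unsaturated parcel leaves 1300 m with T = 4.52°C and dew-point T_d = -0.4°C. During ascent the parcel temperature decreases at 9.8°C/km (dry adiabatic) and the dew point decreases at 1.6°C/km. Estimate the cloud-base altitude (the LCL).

T and T_d converge at 9.8 − 1.6 = 8.2°C per km
Height above start = (4.52 − (-0.4)) / 8.2 = 0.6 km
LCL altitude = 1300 m + 600 m = 1900 m

1900 m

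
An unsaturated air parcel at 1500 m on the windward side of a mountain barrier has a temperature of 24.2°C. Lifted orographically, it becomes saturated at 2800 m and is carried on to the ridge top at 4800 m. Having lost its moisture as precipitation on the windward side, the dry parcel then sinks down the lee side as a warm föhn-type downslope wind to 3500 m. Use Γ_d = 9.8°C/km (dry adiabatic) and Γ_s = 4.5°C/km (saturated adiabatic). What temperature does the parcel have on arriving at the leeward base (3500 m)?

15.2°C

1500–2800 m, dry: Δz = 1.3 km ⇒ ΔT = -12.74°C; T = 11.46°C
2800–4800 m, saturated: Δz = 2 km ⇒ ΔT = -9°C; T = 2.46°C
4800–3500 m, dry descent: Δz = 1.3 km ⇒ ΔT = +12.74°C; T = 15.2°C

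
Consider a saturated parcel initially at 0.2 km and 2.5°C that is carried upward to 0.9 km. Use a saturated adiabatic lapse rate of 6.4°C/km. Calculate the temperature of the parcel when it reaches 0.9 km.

-1.98°C

From 200 m to 900 m (saturated adiabatic): cools by 6.4 × 0.7 = 4.48°C, giving -1.98°C.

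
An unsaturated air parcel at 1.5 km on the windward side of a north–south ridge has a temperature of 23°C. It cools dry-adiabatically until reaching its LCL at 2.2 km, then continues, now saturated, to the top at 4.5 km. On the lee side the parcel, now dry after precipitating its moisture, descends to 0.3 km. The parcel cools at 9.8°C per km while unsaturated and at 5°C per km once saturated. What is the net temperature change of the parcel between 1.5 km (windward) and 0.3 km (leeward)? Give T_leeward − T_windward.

+22.8°C

From 1500 m to 2200 m (dry): cools by 9.8 × 0.7 = 6.86°C, giving 16.14°C.
From 2200 m to 4500 m (saturated): cools by 5 × 2.3 = 11.5°C, giving 4.64°C.
From 4500 m to 300 m (dry descent): warms by 9.8 × 4.2 = 41.16°C, giving 45.8°C.
Net change vs windward start: 45.8 − 23 = +22.8°C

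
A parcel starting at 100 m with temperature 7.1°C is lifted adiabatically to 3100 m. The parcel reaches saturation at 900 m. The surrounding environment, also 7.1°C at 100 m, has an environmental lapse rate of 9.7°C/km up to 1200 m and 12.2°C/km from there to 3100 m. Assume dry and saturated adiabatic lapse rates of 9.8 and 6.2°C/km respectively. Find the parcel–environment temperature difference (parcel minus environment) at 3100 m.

Parcel:
  From 100 m to 900 m (dry): cools by 9.8 × 0.8 = 7.84°C, giving -0.74°C.
  From 900 m to 3100 m (saturated): cools by 6.2 × 2.2 = 13.64°C, giving -14.38°C.
Environment:
  From 100 m to 1200 m (environment, lower layer): cools by 9.7 × 1.1 = 10.67°C, giving -3.57°C.
  From 1200 m to 3100 m (environment, upper layer): cools by 12.2 × 1.9 = 23.18°C, giving -26.75°C.
T_parcel − T_env = -14.38 − (-26.75) = +12.37°C

+12.37°C (parcel warmer than environment)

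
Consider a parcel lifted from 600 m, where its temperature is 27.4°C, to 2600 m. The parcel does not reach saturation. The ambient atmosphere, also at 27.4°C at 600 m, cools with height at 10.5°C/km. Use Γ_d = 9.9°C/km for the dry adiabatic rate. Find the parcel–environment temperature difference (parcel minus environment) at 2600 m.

+1.2°C (parcel warmer than environment)

Parcel:
  From 600 m to 2600 m (dry): cools by 9.9 × 2 = 19.8°C, giving 7.6°C.
Environment:
  From 600 m to 2600 m (environment): cools by 10.5 × 2 = 21°C, giving 6.4°C.
T_parcel − T_env = 7.6 − 6.4 = +1.2°C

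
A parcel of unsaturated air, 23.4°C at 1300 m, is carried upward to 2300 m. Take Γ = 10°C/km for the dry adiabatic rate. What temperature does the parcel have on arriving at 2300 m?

From 1300 m to 2300 m (dry adiabatic): cools by 10 × 1 = 10°C, giving 13.4°C.

13.4°C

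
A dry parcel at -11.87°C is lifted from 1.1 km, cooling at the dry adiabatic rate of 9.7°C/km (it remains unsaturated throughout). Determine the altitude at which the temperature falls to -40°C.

Height above start = (-11.87 − (-40)) / 9.7 = 2.9 km
Altitude = 1100 m + 2900 m = 4000 m

4 km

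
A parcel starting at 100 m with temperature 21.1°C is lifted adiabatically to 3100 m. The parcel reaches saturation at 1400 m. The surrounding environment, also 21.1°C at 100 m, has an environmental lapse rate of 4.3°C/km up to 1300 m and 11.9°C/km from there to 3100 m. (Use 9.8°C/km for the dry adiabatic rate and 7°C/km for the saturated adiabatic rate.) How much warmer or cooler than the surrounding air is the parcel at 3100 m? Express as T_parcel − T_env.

+1.94°C (parcel warmer than environment)

Parcel:
  From 100 m to 1400 m (dry): cools by 9.8 × 1.3 = 12.74°C, giving 8.36°C.
  From 1400 m to 3100 m (saturated): cools by 7 × 1.7 = 11.9°C, giving -3.54°C.
Environment:
  From 100 m to 1300 m (environment, lower layer): cools by 4.3 × 1.2 = 5.16°C, giving 15.94°C.
  From 1300 m to 3100 m (environment, upper layer): cools by 11.9 × 1.8 = 21.42°C, giving -5.48°C.
T_parcel − T_env = -3.54 − (-5.48) = +1.94°C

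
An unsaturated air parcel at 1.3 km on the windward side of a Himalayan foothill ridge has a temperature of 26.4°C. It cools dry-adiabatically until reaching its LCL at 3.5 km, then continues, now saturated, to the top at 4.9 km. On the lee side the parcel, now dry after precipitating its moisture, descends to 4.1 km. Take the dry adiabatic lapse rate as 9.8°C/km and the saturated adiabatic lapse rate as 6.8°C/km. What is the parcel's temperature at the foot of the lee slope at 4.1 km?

3.16°C

From 1300 m to 3500 m (dry): cools by 9.8 × 2.2 = 21.56°C, giving 4.84°C.
From 3500 m to 4900 m (saturated): cools by 6.8 × 1.4 = 9.52°C, giving -4.68°C.
From 4900 m to 4100 m (dry descent): warms by 9.8 × 0.8 = 7.84°C, giving 3.16°C.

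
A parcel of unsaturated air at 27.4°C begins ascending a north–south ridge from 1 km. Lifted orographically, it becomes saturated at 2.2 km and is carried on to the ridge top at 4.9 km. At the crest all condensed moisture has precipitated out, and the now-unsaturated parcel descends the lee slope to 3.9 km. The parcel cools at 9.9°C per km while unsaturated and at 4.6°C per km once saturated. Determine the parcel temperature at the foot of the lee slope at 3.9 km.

1000 → 2200 m (dry, 9.9°C/km): ΔT = -9.9 × 1.2 = -11.88°C → T = 15.52°C
2200 → 4900 m (saturated, 4.6°C/km): ΔT = -4.6 × 2.7 = -12.42°C → T = 3.1°C
4900 → 3900 m (dry descent, 9.9°C/km): ΔT = +9.9 × 1 = +9.9°C → T = 13°C

13°C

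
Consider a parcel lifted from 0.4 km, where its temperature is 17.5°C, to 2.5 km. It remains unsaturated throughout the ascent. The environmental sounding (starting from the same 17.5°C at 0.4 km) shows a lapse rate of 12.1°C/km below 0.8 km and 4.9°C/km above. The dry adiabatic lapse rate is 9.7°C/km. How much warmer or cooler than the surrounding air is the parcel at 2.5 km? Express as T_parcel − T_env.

Parcel:
  400–2500 m, dry: Δz = 2.1 km ⇒ ΔT = -20.37°C; T = -2.87°C
Environment:
  400–800 m, environment, lower layer: Δz = 0.4 km ⇒ ΔT = -4.84°C; T = 12.66°C
  800–2500 m, environment, upper layer: Δz = 1.7 km ⇒ ΔT = -8.33°C; T = 4.33°C
T_parcel − T_env = -2.87 − 4.33 = -7.2°C

-7.2°C (parcel cooler than environment)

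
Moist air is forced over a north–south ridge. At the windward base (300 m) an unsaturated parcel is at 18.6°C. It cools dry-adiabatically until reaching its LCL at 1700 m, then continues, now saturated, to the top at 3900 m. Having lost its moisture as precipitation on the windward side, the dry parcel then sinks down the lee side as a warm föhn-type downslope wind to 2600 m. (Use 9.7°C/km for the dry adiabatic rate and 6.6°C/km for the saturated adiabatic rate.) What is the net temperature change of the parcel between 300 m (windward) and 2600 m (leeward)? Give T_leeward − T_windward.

-15.49°C

Dry to 1700 m: -9.7 × 1.4 km = -13.58°C, so T = 5.02°C.
Saturated to 3900 m: -6.6 × 2.2 km = -14.52°C, so T = -9.5°C.
Dry descent to 2600 m: +9.7 × 1.3 km = +12.61°C, so T = 3.11°C.
Net change vs windward start: 3.11 − 18.6 = -15.49°C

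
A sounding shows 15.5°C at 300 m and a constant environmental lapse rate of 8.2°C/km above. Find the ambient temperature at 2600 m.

Environmental to 2600 m: -8.2 × 2.3 km = -18.86°C, so T = -3.36°C.

-3.36°C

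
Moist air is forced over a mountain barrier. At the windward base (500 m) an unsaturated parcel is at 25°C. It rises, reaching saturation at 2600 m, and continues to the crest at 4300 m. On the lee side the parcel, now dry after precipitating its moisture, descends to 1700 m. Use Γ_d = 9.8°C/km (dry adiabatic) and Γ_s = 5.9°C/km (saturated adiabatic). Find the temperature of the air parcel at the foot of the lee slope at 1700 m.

19.87°C

From 500 m to 2600 m (dry): cools by 9.8 × 2.1 = 20.58°C, giving 4.42°C.
From 2600 m to 4300 m (saturated): cools by 5.9 × 1.7 = 10.03°C, giving -5.61°C.
From 4300 m to 1700 m (dry descent): warms by 9.8 × 2.6 = 25.48°C, giving 19.87°C.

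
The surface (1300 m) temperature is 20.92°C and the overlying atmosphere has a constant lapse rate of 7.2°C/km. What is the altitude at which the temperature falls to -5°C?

Height above start = (20.92 − (-5)) / 7.2 = 3.6 km
Altitude = 1300 m + 3600 m = 4900 m

4900 m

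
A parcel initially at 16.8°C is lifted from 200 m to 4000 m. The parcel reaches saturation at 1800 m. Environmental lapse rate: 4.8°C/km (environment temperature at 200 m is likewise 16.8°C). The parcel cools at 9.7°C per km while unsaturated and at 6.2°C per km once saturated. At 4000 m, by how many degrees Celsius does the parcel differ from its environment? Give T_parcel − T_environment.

-10.92°C (parcel cooler than environment)

Parcel:
  Dry to 1800 m: -9.7 × 1.6 km = -15.52°C, so T = 1.28°C.
  Saturated to 4000 m: -6.2 × 2.2 km = -13.64°C, so T = -12.36°C.
Environment:
  Environment to 4000 m: -4.8 × 3.8 km = -18.24°C, so T = -1.44°C.
T_parcel − T_env = -12.36 − (-1.44) = -10.92°C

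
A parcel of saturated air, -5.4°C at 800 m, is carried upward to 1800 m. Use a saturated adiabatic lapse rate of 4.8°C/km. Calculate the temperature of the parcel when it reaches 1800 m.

800–1800 m, saturated adiabatic: Δz = 1 km ⇒ ΔT = -4.8°C; T = -10.2°C

-10.2°C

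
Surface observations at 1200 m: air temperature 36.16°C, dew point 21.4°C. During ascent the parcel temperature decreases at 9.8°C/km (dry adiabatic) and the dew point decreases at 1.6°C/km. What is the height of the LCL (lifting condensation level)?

T and T_d converge at 9.8 − 1.6 = 8.2°C per km
Height above start = (36.16 − 21.4) / 8.2 = 1.8 km
LCL altitude = 1200 m + 1800 m = 3000 m

3000 m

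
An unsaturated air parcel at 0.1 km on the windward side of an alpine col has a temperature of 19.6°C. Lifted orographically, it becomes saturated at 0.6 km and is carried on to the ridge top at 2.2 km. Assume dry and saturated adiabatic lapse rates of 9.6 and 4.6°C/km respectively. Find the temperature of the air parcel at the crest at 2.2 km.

100 → 600 m (dry, 9.6°C/km): ΔT = -9.6 × 0.5 = -4.8°C → T = 14.8°C
600 → 2200 m (saturated, 4.6°C/km): ΔT = -4.6 × 1.6 = -7.36°C → T = 7.44°C

7.44°C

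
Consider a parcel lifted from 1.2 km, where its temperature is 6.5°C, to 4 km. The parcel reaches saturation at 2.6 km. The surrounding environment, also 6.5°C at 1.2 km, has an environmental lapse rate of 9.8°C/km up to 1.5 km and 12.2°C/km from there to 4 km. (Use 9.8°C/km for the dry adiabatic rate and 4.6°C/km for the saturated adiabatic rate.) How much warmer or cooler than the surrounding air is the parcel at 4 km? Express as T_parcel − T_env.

Parcel:
  1200 → 2600 m (dry, 9.8°C/km): ΔT = -9.8 × 1.4 = -13.72°C → T = -7.22°C
  2600 → 4000 m (saturated, 4.6°C/km): ΔT = -4.6 × 1.4 = -6.44°C → T = -13.66°C
Environment:
  1200 → 1500 m (environment, lower layer, 9.8°C/km): ΔT = -9.8 × 0.3 = -2.94°C → T = 3.56°C
  1500 → 4000 m (environment, upper layer, 12.2°C/km): ΔT = -12.2 × 2.5 = -30.5°C → T = -26.94°C
T_parcel − T_env = -13.66 − (-26.94) = +13.28°C

+13.28°C (parcel warmer than environment)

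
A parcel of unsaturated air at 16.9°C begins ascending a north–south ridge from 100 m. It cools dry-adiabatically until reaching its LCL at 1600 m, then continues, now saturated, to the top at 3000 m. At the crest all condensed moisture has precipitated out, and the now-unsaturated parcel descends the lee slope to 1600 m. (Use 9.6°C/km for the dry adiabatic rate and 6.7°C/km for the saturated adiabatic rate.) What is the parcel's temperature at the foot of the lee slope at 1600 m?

6.56°C

Dry to 1600 m: -9.6 × 1.5 km = -14.4°C, so T = 2.5°C.
Saturated to 3000 m: -6.7 × 1.4 km = -9.38°C, so T = -6.88°C.
Dry descent to 1600 m: +9.6 × 1.4 km = +13.44°C, so T = 6.56°C.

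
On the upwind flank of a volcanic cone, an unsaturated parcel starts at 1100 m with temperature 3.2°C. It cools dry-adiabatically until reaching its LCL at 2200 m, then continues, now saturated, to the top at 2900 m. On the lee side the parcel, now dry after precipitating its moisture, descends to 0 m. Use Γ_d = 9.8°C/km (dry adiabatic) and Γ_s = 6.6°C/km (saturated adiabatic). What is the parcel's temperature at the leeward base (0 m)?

16.22°C

1100–2200 m, dry: Δz = 1.1 km ⇒ ΔT = -10.78°C; T = -7.58°C
2200–2900 m, saturated: Δz = 0.7 km ⇒ ΔT = -4.62°C; T = -12.2°C
2900–0 m, dry descent: Δz = 2.9 km ⇒ ΔT = +28.42°C; T = 16.22°C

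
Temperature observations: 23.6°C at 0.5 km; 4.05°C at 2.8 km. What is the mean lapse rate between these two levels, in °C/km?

Γ = −ΔT/Δz = (23.6 − 4.05) / (2800 − 500) m
  = 19.55°C / 2.3 km = 8.5°C/km

8.5°C/km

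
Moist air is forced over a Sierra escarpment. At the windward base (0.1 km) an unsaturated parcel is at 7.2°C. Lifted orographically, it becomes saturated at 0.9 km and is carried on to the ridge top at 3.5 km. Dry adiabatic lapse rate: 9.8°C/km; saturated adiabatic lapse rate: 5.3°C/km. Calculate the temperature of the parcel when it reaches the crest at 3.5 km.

-14.42°C

Dry to 900 m: -9.8 × 0.8 km = -7.84°C, so T = -0.64°C.
Saturated to 3500 m: -5.3 × 2.6 km = -13.78°C, so T = -14.42°C.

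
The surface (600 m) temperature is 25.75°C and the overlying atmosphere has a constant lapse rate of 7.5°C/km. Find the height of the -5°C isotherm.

Height above start = (25.75 − (-5)) / 7.5 = 4.1 km
Altitude = 600 m + 4100 m = 4700 m

4700 m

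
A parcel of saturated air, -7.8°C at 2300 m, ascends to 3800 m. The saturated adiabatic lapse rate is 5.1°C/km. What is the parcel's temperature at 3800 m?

-15.45°C

2300 → 3800 m (saturated adiabatic, 5.1°C/km): ΔT = -5.1 × 1.5 = -7.65°C → T = -15.45°C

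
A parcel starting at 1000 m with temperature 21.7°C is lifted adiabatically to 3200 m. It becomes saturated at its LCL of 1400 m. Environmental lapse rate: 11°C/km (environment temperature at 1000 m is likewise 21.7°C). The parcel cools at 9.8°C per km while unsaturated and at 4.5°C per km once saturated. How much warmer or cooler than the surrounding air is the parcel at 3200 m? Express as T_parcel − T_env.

+12.18°C (parcel warmer than environment)

Parcel:
  From 1000 m to 1400 m (dry): cools by 9.8 × 0.4 = 3.92°C, giving 17.78°C.
  From 1400 m to 3200 m (saturated): cools by 4.5 × 1.8 = 8.1°C, giving 9.68°C.
Environment:
  From 1000 m to 3200 m (environment): cools by 11 × 2.2 = 24.2°C, giving -2.5°C.
T_parcel − T_env = 9.68 − (-2.5) = +12.18°C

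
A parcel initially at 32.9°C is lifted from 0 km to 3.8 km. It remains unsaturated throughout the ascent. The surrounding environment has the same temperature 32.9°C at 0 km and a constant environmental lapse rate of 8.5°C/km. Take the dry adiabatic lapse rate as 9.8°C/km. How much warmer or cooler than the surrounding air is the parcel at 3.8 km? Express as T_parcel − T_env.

-4.94°C (parcel cooler than environment)

Parcel:
  From 0 m to 3800 m (dry): cools by 9.8 × 3.8 = 37.24°C, giving -4.34°C.
Environment:
  From 0 m to 3800 m (environment): cools by 8.5 × 3.8 = 32.3°C, giving 0.6°C.
T_parcel − T_env = -4.34 − 0.6 = -4.94°C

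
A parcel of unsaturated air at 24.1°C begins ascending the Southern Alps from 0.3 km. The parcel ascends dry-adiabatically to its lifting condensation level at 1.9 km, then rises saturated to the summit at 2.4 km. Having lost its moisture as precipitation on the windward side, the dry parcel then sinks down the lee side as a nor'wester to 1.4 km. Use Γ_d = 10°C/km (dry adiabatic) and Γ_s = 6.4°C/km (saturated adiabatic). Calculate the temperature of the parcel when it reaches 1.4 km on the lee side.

From 300 m to 1900 m (dry): cools by 10 × 1.6 = 16°C, giving 8.1°C.
From 1900 m to 2400 m (saturated): cools by 6.4 × 0.5 = 3.2°C, giving 4.9°C.
From 2400 m to 1400 m (dry descent): warms by 10 × 1 = 10°C, giving 14.9°C.

14.9°C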